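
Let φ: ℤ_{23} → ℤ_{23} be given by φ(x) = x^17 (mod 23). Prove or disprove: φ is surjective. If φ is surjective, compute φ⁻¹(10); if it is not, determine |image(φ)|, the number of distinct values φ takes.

15

Since 23 is prime, the nonzero elements of ℤ_{23} form a cyclic group of order 22.
As gcd(17, 22) = 1, raising to the 17th power is a bijection on this group: if s^17 ≡ t^17 then (st^{−1})^17 = 1, and the only element of order dividing gcd(17, 22) = 1 is 1, so s = t.
With φ(0) = 0 this makes φ injective on all of ℤ_{23}, hence bijective (finite equal-size domain and codomain). In particular φ is surjective.
Since φ is surjective, we find the preimage of 10. The inverse of x ↦ x^17 on (ℤ_{23})^× is x ↦ x^13, because 17·13 = 221 = 10·22 + 1 ≡ 1 (mod 22) and x^{22} = 1 for x ≠ 0 (Fermat). So φ⁻¹(10) = 10^13 mod 23.
Repeated squaring mod 23: 10^1 ≡ 10, 10^2 ≡ 10² = 100 ≡ 8, 10^4 ≡ 8² = 64 ≡ 18, 10^8 ≡ 18² = 324 ≡ 2. Since 13 = 8 + 4 + 1, 10^13 ≡ 2·18·10: 2·18 = 36 ≡ 13, then 13·10 = 130 ≡ 15. So 10^13 ≡ 15 (mod 23).
Hence φ⁻¹(10) = 15.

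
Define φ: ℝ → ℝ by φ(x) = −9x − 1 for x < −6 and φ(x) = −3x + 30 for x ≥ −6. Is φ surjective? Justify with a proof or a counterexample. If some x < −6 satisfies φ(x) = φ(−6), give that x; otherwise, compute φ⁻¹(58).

Both pieces are strictly decreasing (slopes −9 and −3), so each is injective on its own interval.
The left piece maps (−∞, −6) onto (53, ∞); the right piece maps [−6, ∞) onto (−∞, 48].
The union (53, ∞) ∪ (−∞, 48] omits the interval between 53 and 48; in particular 53 has no preimage. So φ is not surjective.
Because the two images are disjoint, no x < −6 has φ(x) = φ(−6), so we compute φ⁻¹(58): 58 lies in (53, ∞), so solve −9x − 1 = 58: x = (58 + 1)/(−9) = −59/9.

-59/9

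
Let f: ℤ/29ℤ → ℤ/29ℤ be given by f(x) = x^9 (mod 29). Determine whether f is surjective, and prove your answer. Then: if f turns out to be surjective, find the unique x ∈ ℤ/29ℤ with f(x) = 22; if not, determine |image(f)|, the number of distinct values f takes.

6

Since 29 is prime, the nonzero elements of ℤ/29ℤ form a cyclic group of order 28.
As gcd(9, 28) = 1, raising to the 9th power is a bijection on this group: if x_1^9 ≡ x_2^9 then (x_1x_2^{−1})^9 = 1, and the only element of order dividing gcd(9, 28) = 1 is 1, so x_1 = x_2.
With f(0) = 0 this makes f injective on all of ℤ/29ℤ, hence bijective (finite equal-size domain and codomain). In particular f is surjective.
Since f is surjective, we find the preimage of 22. The inverse of x ↦ x^9 on (ℤ/29ℤ)^× is x ↦ x^25, because 9·25 = 225 = 8·28 + 1 ≡ 1 (mod 28) and x^{28} = 1 for x ≠ 0 (Fermat). So f⁻¹(22) = 22^25 mod 29.
Repeated squaring mod 29: 22^1 ≡ 22, 22^2 ≡ 22² = 484 ≡ 20, 22^4 ≡ 20² = 400 ≡ 23, 22^8 ≡ 23² = 529 ≡ 7, 22^16 ≡ 7² = 49 ≡ 20. Since 25 = 16 + 8 + 1, 22^25 ≡ 20·7·22: 20·7 = 140 ≡ 24, then 24·22 = 528 ≡ 6. So 22^25 ≡ 6 (mod 29).
Hence f⁻¹(22) = 6.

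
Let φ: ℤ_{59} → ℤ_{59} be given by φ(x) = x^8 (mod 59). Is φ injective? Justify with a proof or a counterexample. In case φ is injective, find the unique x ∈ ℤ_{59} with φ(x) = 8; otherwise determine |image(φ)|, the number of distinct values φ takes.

φ(29): Repeated squaring mod 59: 29^1 ≡ 29, 29^2 ≡ 29² = 841 ≡ 15, 29^4 ≡ 15² = 225 ≡ 48, 29^8 ≡ 48² = 2304 ≡ 3. So 29^8 ≡ 3 (mod 59).
φ(30): Repeated squaring mod 59: 30^1 ≡ 30, 30^2 ≡ 30² = 900 ≡ 15, 30^4 ≡ 15² = 225 ≡ 48, 30^8 ≡ 48² = 2304 ≡ 3. So 30^8 ≡ 3 (mod 59).
So φ(29) = φ(30) = 3 while 29 ≠ 30, hence φ is not injective.
Since φ is not injective, we determine |image(φ)|. Computing x^8 mod 59 for each x (by repeated squaring, reducing mod 59 at every step), the values φ(0), φ(1), …, φ(58) are: 0, 1, 20, 12, 46, 45, 4, 29, 35, 26, 15, 22, 21, 25, 49, 9, 51, 57, 48, 41, 5, 53, 27, 16, 7, 19, 28, 17, 36, 3, 3, 36, 17, 28, 19, 7, 16, 27, 53, 5, 41, 48, 57, 51, 9, 49, 25, 21, 22, 15, 26, 35, 29, 4, 45, 46, 12, 20, 1.
The distinct values are {0, 1, 3, 4, 5, 7, 9, 12, 15, 16, 17, 19, 20, 21, 22, 25, 26, 27, 28, 29, 35, 36, 41, 45, 46, 48, 49, 51, 53, 57}; there are 30 of them.

30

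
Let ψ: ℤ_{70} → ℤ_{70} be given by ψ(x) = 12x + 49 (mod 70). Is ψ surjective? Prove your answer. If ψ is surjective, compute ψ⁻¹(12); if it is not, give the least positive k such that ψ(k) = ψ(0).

Since gcd(12, 70) = 2, we have 12x ≡ 0 (mod 2) for all x, so ψ(x) ≡ 1 (mod 2).
But 0 ≢ 1 (mod 2), so 0 ∈ ℤ_{70} has no preimage. So ψ is not surjective.
Since ψ is not surjective, we find the least positive k with ψ(k) = ψ(0): this means 12k ≡ 0 (mod 70), i.e. 70 ∣ 12k. Since gcd(12, 70) = 2, dividing through by 2 this holds exactly when 35 ∣ 6k, and as gcd(6, 35) = 1, exactly when 35 ∣ k.
The smallest positive such k is 35.

35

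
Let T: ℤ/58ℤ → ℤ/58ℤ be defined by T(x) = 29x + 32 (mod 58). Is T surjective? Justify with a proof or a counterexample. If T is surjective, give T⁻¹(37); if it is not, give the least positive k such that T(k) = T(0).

Since gcd(29, 58) = 29, we have 29x ≡ 0 (mod 29) for all x, so T(x) ≡ 3 (mod 29).
But 0 ≢ 3 (mod 29), so 0 ∈ ℤ/58ℤ has no preimage. Thus T is not surjective.
Since T is not surjective, we find the least positive k with T(k) = T(0): this means 29k ≡ 0 (mod 58), i.e. 58 ∣ 29k. Since gcd(29, 58) = 29, dividing through by 29 this holds exactly when 2 ∣ k.
The smallest positive such k is 2.

2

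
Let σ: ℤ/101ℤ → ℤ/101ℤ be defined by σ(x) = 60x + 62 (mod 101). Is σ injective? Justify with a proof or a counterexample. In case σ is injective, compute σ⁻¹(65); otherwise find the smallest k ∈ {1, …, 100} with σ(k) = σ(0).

If σ(s) = σ(t), then 60s ≡ 60t (mod 101). Because gcd(60, 101) = 1, we may cancel 60 to get s ≡ t (mod 101).
Thus σ is injective.
We now compute 60⁻¹ mod 101 explicitly. Euclid's algorithm: 101 = 1·60 + 41, 60 = 1·41 + 19, 41 = 2·19 + 3, 19 = 6·3 + 1; back-substituting gives 1 = 32·60 − 19·101, so 60⁻¹ ≡ 32 (mod 101).
Since σ is injective, we find σ⁻¹(65): we need 60x ≡ 65 − 62 ≡ 3 (mod 101). Using 60⁻¹ = 32: x ≡ 32·3 = 96, so x = 96.
Check: σ(96) = 60·96 + 62 = 5822 = 57·101 + 65 ≡ 65 (mod 101).

96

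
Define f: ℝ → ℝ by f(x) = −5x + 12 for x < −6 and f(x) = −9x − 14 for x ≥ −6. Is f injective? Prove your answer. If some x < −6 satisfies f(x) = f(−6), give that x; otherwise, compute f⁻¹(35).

Both pieces are strictly decreasing (slopes −5 and −9), so each is injective on its own interval.
The left piece maps (−∞, −6) onto (42, ∞); the right piece maps [−6, ∞) onto (−∞, 40].
These images are disjoint, so no value is attained by both pieces. Therefore f is injective.
Because the two images are disjoint, no x < −6 has f(x) = f(−6), so we compute f⁻¹(35): 35 lies in (−∞, 40], so solve −9x − 14 = 35: x = (35 + 14)/(−9) = −49/9.

-49/9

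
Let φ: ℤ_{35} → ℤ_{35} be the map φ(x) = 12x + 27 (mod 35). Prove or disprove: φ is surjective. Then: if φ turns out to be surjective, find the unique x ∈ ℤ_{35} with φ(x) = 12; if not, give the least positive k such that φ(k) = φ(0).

25

Since gcd(12, 35) = 1, 12 is invertible modulo 35. Euclid's algorithm: 35 = 2·12 + 11, 12 = 1·11 + 1; back-substituting gives 1 = 3·12 − 1·35, so 12⁻¹ ≡ 3 (mod 35).
Then y ↦ 3(y − 27) is a two-sided inverse to φ, so every y ∈ ℤ_{35} has a preimage.
So φ is surjective.
Since φ is surjective, we find φ⁻¹(12): we need 12x ≡ 12 − 27 ≡ 20 (mod 35). Using 12⁻¹ = 3: x ≡ 3·20 = 60 = 1·35 + 25, so x = 25.
Check: φ(25) = 12·25 + 27 = 327 = 9·35 + 12 ≡ 12 (mod 35).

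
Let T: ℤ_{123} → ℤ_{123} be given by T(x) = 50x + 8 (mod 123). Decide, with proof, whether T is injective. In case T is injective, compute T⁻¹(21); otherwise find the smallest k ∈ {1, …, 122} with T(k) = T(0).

Recall that injectivity means: for all x_1, x_2 in the domain, T(x_1) = T(x_2) implies x_1 = x_2.
If T(x_1) = T(x_2), then 50x_1 ≡ 50x_2 (mod 123). Because gcd(50, 123) = 1, we may cancel 50 to get x_1 ≡ x_2 (mod 123).
Thus T is injective.
We now compute 50⁻¹ mod 123 explicitly. Euclid's algorithm: 123 = 2·50 + 23, 50 = 2·23 + 4, 23 = 5·4 + 3, 4 = 1·3 + 1; back-substituting gives 1 = 32·50 − 13·123, so 50⁻¹ ≡ 32 (mod 123).
Since T is injective, we compute T⁻¹(21): solve 50x + 8 ≡ 21 (mod 123), i.e. 50x ≡ 13 (mod 123).
Multiplying by 50⁻¹ = 32 gives x ≡ 32·13 = 416 = 3·123 + 47 ≡ 47 (mod 123).
Check: T(47) = 50·47 + 8 = 2358 = 19·123 + 21 ≡ 21 (mod 123).

47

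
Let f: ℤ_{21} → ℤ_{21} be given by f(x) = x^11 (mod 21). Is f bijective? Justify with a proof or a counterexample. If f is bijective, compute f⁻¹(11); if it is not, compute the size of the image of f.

2

Computing x^11 mod 21 for each x (by repeated squaring, reducing mod 21 at every step), the values f(0), f(1), …, f(20) are: 0, 1, 11, 12, 16, 17, 6, 7, 8, 18, 19, 2, 3, 13, 14, 15, 4, 5, 9, 10, 20.
Every element of ℤ_{21} appears exactly once in this list, so f is a bijection, and in particular bijective.
Since f is bijective, we read off the preimage of 11 from the same table: f(2) = 11, so f⁻¹(11) = 2.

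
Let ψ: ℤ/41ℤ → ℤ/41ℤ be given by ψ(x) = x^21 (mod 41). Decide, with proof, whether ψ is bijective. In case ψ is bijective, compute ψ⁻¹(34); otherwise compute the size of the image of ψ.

7

Since 41 is prime, the nonzero elements of ℤ/41ℤ form a cyclic group of order 40.
As gcd(21, 40) = 1, raising to the 21st power is a bijection on this group: if x_1^21 ≡ x_2^21 then (x_1x_2^{−1})^21 = 1, and the only element of order dividing gcd(21, 40) = 1 is 1, so x_1 = x_2.
With ψ(0) = 0 this makes ψ injective on all of ℤ/41ℤ, hence bijective (finite equal-size domain and codomain). In particular ψ is bijective.
Since ψ is bijective, we find the preimage of 34. The inverse of x ↦ x^21 on (ℤ/41ℤ)^× is x ↦ x^21, because 21·21 = 441 = 11·40 + 1 ≡ 1 (mod 40) and x^{40} = 1 for x ≠ 0 (Fermat). So ψ⁻¹(34) = 34^21 mod 41.
Repeated squaring mod 41: 34^1 ≡ 34, 34^2 ≡ 34² = 1156 ≡ 8, 34^4 ≡ 8² = 64 ≡ 23, 34^8 ≡ 23² = 529 ≡ 37, 34^16 ≡ 37² = 1369 ≡ 16. Since 21 = 16 + 4 + 1, 34^21 ≡ 16·23·34: 16·23 = 368 ≡ 40, then 40·34 = 1360 ≡ 7. So 34^21 ≡ 7 (mod 41).
Hence ψ⁻¹(34) = 7.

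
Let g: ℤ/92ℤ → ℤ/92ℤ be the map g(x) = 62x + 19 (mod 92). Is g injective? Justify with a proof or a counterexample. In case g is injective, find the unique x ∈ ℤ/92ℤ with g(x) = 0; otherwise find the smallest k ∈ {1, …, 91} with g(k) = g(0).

Recall: g is injective if g(a) = g(b) implies a = b.
We have gcd(62, 92) = 2 > 1. Taking a = 0 and b = 46: g(0) = 19 and g(46) = 62·46 + 19 = 2871 ≡ 19 (mod 92).
So g(0) = g(46) while 0 ≠ 46, so g is not injective.
Since g is not injective, we find the least positive k with g(k) = g(0): this means 62k ≡ 0 (mod 92), i.e. 92 ∣ 62k. Since gcd(62, 92) = 2, dividing through by 2 this holds exactly when 46 ∣ 31k, and as gcd(31, 46) = 1, exactly when 46 ∣ k.
The smallest positive such k is 46.

46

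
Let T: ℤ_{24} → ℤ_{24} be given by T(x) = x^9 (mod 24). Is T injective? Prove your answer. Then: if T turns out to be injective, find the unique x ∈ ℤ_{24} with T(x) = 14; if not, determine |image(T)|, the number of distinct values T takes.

15

T(0) = 0^9 = 0.
T(6): Repeated squaring mod 24: 6^1 ≡ 6, 6^2 ≡ 6² = 36 ≡ 12, 6^4 ≡ 12² = 144 ≡ 0, 6^8 ≡ 0² = 0. Since 9 = 8 + 1, 6^9 ≡ 0·6: 0·6 = 0. So 6^9 ≡ 0 (mod 24).
So T(0) = T(6) = 0 while 0 ≠ 6, so T is not injective.
Since T is not injective, we determine |image(T)|. Computing x^9 mod 24 for each x (by repeated squaring, reducing mod 24 at every step), the values T(0), T(1), …, T(23) are: 0, 1, 8, 3, 16, 5, 0, 7, 8, 9, 16, 11, 0, 13, 8, 15, 16, 17, 0, 19, 8, 21, 16, 23.
The distinct values are {0, 1, 3, 5, 7, 8, 9, 11, 13, 15, 16, 17, 19, 21, 23}; there are 15 of them.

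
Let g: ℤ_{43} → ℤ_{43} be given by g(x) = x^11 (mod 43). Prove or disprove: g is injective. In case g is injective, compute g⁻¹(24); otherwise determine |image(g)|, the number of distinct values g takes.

17

Since 43 is prime, the nonzero elements of ℤ_{43} form a cyclic group of order 42.
As gcd(11, 42) = 1, raising to the 11th power is a bijection on this group: if a^11 ≡ b^11 then (ab^{−1})^11 = 1, and the only element of order dividing gcd(11, 42) = 1 is 1, so a = b.
With g(0) = 0 this makes g injective on all of ℤ_{43}, hence bijective (finite equal-size domain and codomain). In particular g is injective.
Since g is injective, we find the preimage of 24. The inverse of x ↦ x^11 on (ℤ_{43})^× is x ↦ x^23, because 11·23 = 253 = 6·42 + 1 ≡ 1 (mod 42) and x^{42} = 1 for x ≠ 0 (Fermat). So g⁻¹(24) = 24^23 mod 43.
Repeated squaring mod 43: 24^1 ≡ 24, 24^2 ≡ 24² = 576 ≡ 17, 24^4 ≡ 17² = 289 ≡ 31, 24^8 ≡ 31² = 961 ≡ 15, 24^16 ≡ 15² = 225 ≡ 10. Since 23 = 16 + 4 + 2 + 1, 24^23 ≡ 10·31·17·24: 10·31 = 310 ≡ 9, then 9·17 = 153 ≡ 24, then 24·24 = 576 ≡ 17. So 24^23 ≡ 17 (mod 43).
Hence g⁻¹(24) = 17.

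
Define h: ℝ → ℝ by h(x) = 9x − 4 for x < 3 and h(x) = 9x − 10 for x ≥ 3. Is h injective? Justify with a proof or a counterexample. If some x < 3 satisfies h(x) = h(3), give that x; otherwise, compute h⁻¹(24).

7/3

Both pieces are strictly increasing (slopes 9 and 9), so each is injective on its own interval.
The left piece maps (−∞, 3) onto (−∞, 23); the right piece maps [3, ∞) onto [17, ∞).
These images overlap. In particular h(3) = 17 (right piece), and solving 9x − 4 = 17 on the left piece gives x = 7/3 < 3.
So h(7/3) = h(3) with 7/3 ≠ 3, and h is not injective. This x = 7/3 is the requested value below 3.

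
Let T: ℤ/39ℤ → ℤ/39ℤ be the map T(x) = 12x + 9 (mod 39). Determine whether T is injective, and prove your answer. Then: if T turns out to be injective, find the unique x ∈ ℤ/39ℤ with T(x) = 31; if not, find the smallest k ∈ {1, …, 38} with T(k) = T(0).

By definition, T is injective when T(s) = T(t) forces s = t.
We have gcd(12, 39) = 3 > 1. Taking s = 0 and t = 13: T(0) = 9 and T(13) = 12·13 + 9 = 165 ≡ 9 (mod 39).
So T(0) = T(13) while 0 ≠ 13, hence T is not injective.
Since T is not injective, we find the least positive k with T(k) = T(0): this means 12k ≡ 0 (mod 39), i.e. 39 ∣ 12k. Since gcd(12, 39) = 3, dividing through by 3 this holds exactly when 13 ∣ 4k, and as gcd(4, 13) = 1, exactly when 13 ∣ k.
The smallest positive such k is 13.

13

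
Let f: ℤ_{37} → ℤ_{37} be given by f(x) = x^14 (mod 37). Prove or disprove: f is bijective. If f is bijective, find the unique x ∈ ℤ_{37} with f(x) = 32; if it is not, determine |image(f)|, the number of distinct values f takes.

19

f(18): Repeated squaring mod 37: 18^1 ≡ 18, 18^2 ≡ 18² = 324 ≡ 28, 18^4 ≡ 28² = 784 ≡ 7, 18^8 ≡ 7² = 49 ≡ 12. Since 14 = 8 + 4 + 2, 18^14 ≡ 12·7·28: 12·7 = 84 ≡ 10, then 10·28 = 280 ≡ 21. So 18^14 ≡ 21 (mod 37).
f(19): Repeated squaring mod 37: 19^1 ≡ 19, 19^2 ≡ 19² = 361 ≡ 28, 19^4 ≡ 28² = 784 ≡ 7, 19^8 ≡ 7² = 49 ≡ 12. Since 14 = 8 + 4 + 2, 19^14 ≡ 12·7·28: 12·7 = 84 ≡ 10, then 10·28 = 280 ≡ 21. So 19^14 ≡ 21 (mod 37).
So f(18) = f(19) = 21 while 18 ≠ 19, so f is not injective, hence not bijective.
Since f is not bijective, we determine |image(f)|. Computing x^14 mod 37 for each x (by repeated squaring, reducing mod 37 at every step), the values f(0), f(1), …, f(36) are: 0, 1, 30, 16, 12, 28, 36, 9, 27, 34, 26, 10, 7, 25, 11, 4, 33, 3, 21, 21, 3, 33, 4, 11, 25, 7, 10, 26, 34, 27, 9, 36, 28, 12, 16, 30, 1.
The distinct values are {0, 1, 3, 4, 7, 9, 10, 11, 12, 16, 21, 25, 26, 27, 28, 30, 33, 34, 36}; there are 19 of them.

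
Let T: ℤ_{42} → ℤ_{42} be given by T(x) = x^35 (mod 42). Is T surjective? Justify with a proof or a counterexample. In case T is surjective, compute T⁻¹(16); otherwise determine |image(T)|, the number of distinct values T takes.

Computing x^35 mod 42 for each x (by repeated squaring, reducing mod 42 at every step), the values T(0), T(1), …, T(41) are: 0, 1, 32, 33, 16, 17, 6, 7, 8, 39, 40, 23, 24, 13, 14, 15, 4, 5, 30, 31, 20, 21, 22, 11, 12, 37, 38, 27, 28, 29, 18, 19, 2, 3, 34, 35, 36, 25, 26, 9, 10, 41.
Every element of ℤ_{42} appears exactly once in this list, so T is a bijection, and in particular surjective.
Since T is surjective, we read off the preimage of 16 from the same table: T(4) = 16, so T⁻¹(16) = 4.

4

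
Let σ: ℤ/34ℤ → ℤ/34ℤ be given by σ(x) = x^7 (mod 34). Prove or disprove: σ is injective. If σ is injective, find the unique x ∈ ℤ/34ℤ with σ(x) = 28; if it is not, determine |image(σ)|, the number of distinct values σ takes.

Computing x^7 mod 34 for each x (by repeated squaring, reducing mod 34 at every step), the values σ(0), σ(1), …, σ(33) are: 0, 1, 26, 11, 30, 27, 14, 29, 32, 19, 22, 3, 24, 21, 6, 25, 16, 17, 18, 9, 28, 13, 10, 31, 12, 15, 2, 5, 20, 7, 4, 23, 8, 33.
Every element of ℤ/34ℤ appears exactly once in this list, so σ is a bijection, and in particular injective.
Since σ is injective, we read off the preimage of 28 from the same table: σ(20) = 28, so σ⁻¹(28) = 20.

20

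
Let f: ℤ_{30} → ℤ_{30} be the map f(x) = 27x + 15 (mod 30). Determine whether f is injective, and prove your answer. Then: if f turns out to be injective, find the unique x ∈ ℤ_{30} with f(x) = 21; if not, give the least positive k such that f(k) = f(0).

10

We have gcd(27, 30) = 3 > 1. Taking s = 0 and t = 10: f(0) = 15 and f(10) = 27·10 + 15 = 285 ≡ 15 (mod 30).
So f(0) = f(10) while 0 ≠ 10, thus f is not injective.
Since f is not injective, we find the least positive k with f(k) = f(0): this means 27k ≡ 0 (mod 30), i.e. 30 ∣ 27k. Since gcd(27, 30) = 3, dividing through by 3 this holds exactly when 10 ∣ 9k, and as gcd(9, 10) = 1, exactly when 10 ∣ k.
The smallest positive such k is 10.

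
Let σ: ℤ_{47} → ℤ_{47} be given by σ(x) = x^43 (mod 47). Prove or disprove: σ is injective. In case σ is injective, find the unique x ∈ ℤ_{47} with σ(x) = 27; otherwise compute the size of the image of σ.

16

Since 47 is prime, the nonzero elements of ℤ_{47} form a cyclic group of order 46.
As gcd(43, 46) = 1, raising to the 43rd power is a bijection on this group: if u^43 ≡ v^43 then (uv^{−1})^43 = 1, and the only element of order dividing gcd(43, 46) = 1 is 1, so u = v.
With σ(0) = 0 this makes σ injective on all of ℤ_{47}, hence bijective (finite equal-size domain and codomain). In particular σ is injective.
Since σ is injective, we find the preimage of 27. The inverse of x ↦ x^43 on (ℤ_{47})^× is x ↦ x^15, because 43·15 = 645 = 14·46 + 1 ≡ 1 (mod 46) and x^{46} = 1 for x ≠ 0 (Fermat). So σ⁻¹(27) = 27^15 mod 47.
Repeated squaring mod 47: 27^1 ≡ 27, 27^2 ≡ 27² = 729 ≡ 24, 27^4 ≡ 24² = 576 ≡ 12, 27^8 ≡ 12² = 144 ≡ 3. Since 15 = 8 + 4 + 2 + 1, 27^15 ≡ 3·12·24·27: 3·12 = 36, then 36·24 = 864 ≡ 18, then 18·27 = 486 ≡ 16. So 27^15 ≡ 16 (mod 47).
Hence σ⁻¹(27) = 16.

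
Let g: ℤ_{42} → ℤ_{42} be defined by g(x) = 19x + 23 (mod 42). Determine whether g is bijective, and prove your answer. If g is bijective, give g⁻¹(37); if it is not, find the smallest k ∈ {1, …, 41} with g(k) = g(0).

By definition, g is injective when g(x_1) = g(x_2) forces x_1 = x_2.
If g(x_1) = g(x_2), then 19x_1 ≡ 19x_2 (mod 42). Because gcd(19, 42) = 1, we may cancel 19 to get x_1 ≡ x_2 (mod 42).
We now compute 19⁻¹ mod 42 explicitly. Euclid's algorithm: 42 = 2·19 + 4, 19 = 4·4 + 3, 4 = 1·3 + 1; back-substituting gives 1 = 31·19 − 14·42, so 19⁻¹ ≡ 31 (mod 42).
Then y ↦ 31(y − 23) is a two-sided inverse to g, so every y ∈ ℤ_{42} has a preimage.
So g is bijective.
Since g is bijective, we compute g⁻¹(37): solve 19x + 23 ≡ 37 (mod 42), i.e. 19x ≡ 14 (mod 42).
Multiplying by 19⁻¹ = 31 gives x ≡ 31·14 = 434 = 10·42 + 14 ≡ 14 (mod 42).
Check: g(14) = 19·14 + 23 = 289 = 6·42 + 37 ≡ 37 (mod 42).

14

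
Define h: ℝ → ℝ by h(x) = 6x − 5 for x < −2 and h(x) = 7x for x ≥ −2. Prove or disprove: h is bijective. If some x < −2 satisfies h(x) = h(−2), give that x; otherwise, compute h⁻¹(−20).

-5/2

Both pieces are strictly increasing (slopes 6 and 7), so each is injective on its own interval.
The left piece maps (−∞, −2) onto (−∞, −17); the right piece maps [−2, ∞) onto [−14, ∞).
The images leave a gap (−17 has no preimage), so h is not surjective, hence not bijective.
Because the two images are disjoint, no x < −2 has h(x) = h(−2), so we compute h⁻¹(−20): −20 lies in (−∞, −17), so solve 6x − 5 = −20: x = (−20 + 5)/6 = −5/2.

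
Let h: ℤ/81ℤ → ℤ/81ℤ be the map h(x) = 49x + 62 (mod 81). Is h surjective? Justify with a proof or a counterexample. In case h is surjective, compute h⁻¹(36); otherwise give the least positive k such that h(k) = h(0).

16

Since gcd(49, 81) = 1, 49 is invertible modulo 81. Euclid's algorithm: 81 = 1·49 + 32, 49 = 1·32 + 17, 32 = 1·17 + 15, 17 = 1·15 + 2, 15 = 7·2 + 1; back-substituting gives 1 = 43·49 − 26·81, so 49⁻¹ ≡ 43 (mod 81).
Then y ↦ 43(y − 62) is a two-sided inverse to h, so every y ∈ ℤ/81ℤ has a preimage.
Therefore h is surjective.
Since h is surjective, we compute h⁻¹(36): solve 49x + 62 ≡ 36 (mod 81), i.e. 49x ≡ 55 (mod 81).
Multiplying by 49⁻¹ = 43 gives x ≡ 43·55 = 2365 = 29·81 + 16 ≡ 16 (mod 81).
Check: h(16) = 49·16 + 62 = 846 = 10·81 + 36 ≡ 36 (mod 81).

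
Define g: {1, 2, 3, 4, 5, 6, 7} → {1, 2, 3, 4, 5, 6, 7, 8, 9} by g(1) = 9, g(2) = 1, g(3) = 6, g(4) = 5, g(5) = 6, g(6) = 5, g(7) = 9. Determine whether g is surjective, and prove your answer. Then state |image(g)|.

4

No element maps to 2, so g is not surjective.
The image of g is {1, 5, 6, 9}, which has 4 elements.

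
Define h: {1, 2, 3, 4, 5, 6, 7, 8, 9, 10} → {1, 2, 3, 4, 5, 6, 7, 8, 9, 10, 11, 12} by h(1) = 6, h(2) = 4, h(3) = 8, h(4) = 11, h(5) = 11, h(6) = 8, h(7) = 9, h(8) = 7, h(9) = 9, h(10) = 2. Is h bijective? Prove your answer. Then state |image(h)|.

h(4) = 11 = h(5) with 4 ≠ 5, so h is not injective, hence not bijective.
The image of h is {2, 4, 6, 7, 8, 9, 11}, which has 7 elements.

7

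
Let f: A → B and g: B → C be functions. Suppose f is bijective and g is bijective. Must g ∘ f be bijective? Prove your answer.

Injectivity: if g(f(x_1)) = g(f(x_2)) then f(x_1) = f(x_2) (g injective) so x_1 = x_2 (f injective).
Surjectivity: for c ∈ C pick b with g(b) = c, then a with f(a) = b; then (g ∘ f)(a) = c.
Therefore g ∘ f is bijective.

bijective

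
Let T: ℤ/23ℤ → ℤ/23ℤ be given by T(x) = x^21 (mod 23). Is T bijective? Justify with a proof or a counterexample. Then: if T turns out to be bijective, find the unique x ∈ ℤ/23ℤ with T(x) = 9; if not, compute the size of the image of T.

Since 23 is prime, the nonzero elements of ℤ/23ℤ form a cyclic group of order 22.
As gcd(21, 22) = 1, raising to the 21st power is a bijection on this group: if s^21 ≡ t^21 then (st^{−1})^21 = 1, and the only element of order dividing gcd(21, 22) = 1 is 1, so s = t.
With T(0) = 0 this makes T injective on all of ℤ/23ℤ, hence bijective (finite equal-size domain and codomain). In particular T is bijective.
Since T is bijective, we find the preimage of 9. The inverse of x ↦ x^21 on (ℤ/23ℤ)^× is x ↦ x^21, because 21·21 = 441 = 20·22 + 1 ≡ 1 (mod 22) and x^{22} = 1 for x ≠ 0 (Fermat). So T⁻¹(9) = 9^21 mod 23.
Repeated squaring mod 23: 9^1 ≡ 9, 9^2 ≡ 9² = 81 ≡ 12, 9^4 ≡ 12² = 144 ≡ 6, 9^8 ≡ 6² = 36 ≡ 13, 9^16 ≡ 13² = 169 ≡ 8. Since 21 = 16 + 4 + 1, 9^21 ≡ 8·6·9: 8·6 = 48 ≡ 2, then 2·9 = 18. So 9^21 ≡ 18 (mod 23).
Hence T⁻¹(9) = 18.

18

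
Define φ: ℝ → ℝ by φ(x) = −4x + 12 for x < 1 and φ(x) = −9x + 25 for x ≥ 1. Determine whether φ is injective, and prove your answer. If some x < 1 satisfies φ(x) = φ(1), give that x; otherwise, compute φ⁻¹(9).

-1

Both pieces are strictly decreasing (slopes −4 and −9), so each is injective on its own interval.
The left piece maps (−∞, 1) onto (8, ∞); the right piece maps [1, ∞) onto (−∞, 16].
These images overlap. In particular φ(1) = 16 (right piece), and solving −4x + 12 = 16 on the left piece gives x = −1 < 1.
So φ(−1) = φ(1) with −1 ≠ 1, and φ is not injective. This x = −1 is the requested value below 1.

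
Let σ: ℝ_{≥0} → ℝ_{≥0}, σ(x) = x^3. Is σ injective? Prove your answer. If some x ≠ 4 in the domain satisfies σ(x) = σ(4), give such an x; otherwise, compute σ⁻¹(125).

On ℝ_{≥0}, x ↦ x^3 is strictly increasing, so σ(a) = σ(b) forces a = b. So σ is injective.
Since x ↦ x^3 is strictly increasing on ℝ_{≥0}, it is injective there, so no x ≠ 4 in the domain has σ(x) = σ(4). We therefore compute σ⁻¹(125) = 125^{1/3} = 5 (indeed 5^3 = 125).

5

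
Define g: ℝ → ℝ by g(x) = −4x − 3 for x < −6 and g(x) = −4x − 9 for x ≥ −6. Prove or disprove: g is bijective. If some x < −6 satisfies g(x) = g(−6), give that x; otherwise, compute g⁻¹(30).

-33/4

Both pieces are strictly decreasing (slopes −4 and −4), so each is injective on its own interval.
The left piece maps (−∞, −6) onto (21, ∞); the right piece maps [−6, ∞) onto (−∞, 15].
The images leave a gap (21 has no preimage), so g is not surjective, hence not bijective.
Because the two images are disjoint, no x < −6 has g(x) = g(−6), so we compute g⁻¹(30): 30 lies in (21, ∞), so solve −4x − 3 = 30: x = (30 + 3)/(−4) = −33/4.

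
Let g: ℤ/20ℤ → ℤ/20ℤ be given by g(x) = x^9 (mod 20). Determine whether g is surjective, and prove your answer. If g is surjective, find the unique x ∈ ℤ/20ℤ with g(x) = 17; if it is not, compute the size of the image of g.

15

g(0) = 0^9 = 0.
g(10): Repeated squaring mod 20: 10^1 ≡ 10, 10^2 ≡ 10² = 100 ≡ 0, 10^4 ≡ 0² = 0, 10^8 ≡ 0² = 0. Since 9 = 8 + 1, 10^9 ≡ 0·10: 0·10 = 0. So 10^9 ≡ 0 (mod 20).
So g(0) = g(10) = 0 while 0 ≠ 10, therefore g is not injective.
A non-injective map from the 20-element set ℤ/20ℤ to itself takes at most 19 distinct values, so it cannot be surjective. So g is not surjective.
Since g is not surjective, we determine |image(g)|. Computing x^9 mod 20 for each x (by repeated squaring, reducing mod 20 at every step), the values g(0), g(1), …, g(19) are: 0, 1, 12, 3, 4, 5, 16, 7, 8, 9, 0, 11, 12, 13, 4, 15, 16, 17, 8, 19.
The distinct values are {0, 1, 3, 4, 5, 7, 8, 9, 11, 12, 13, 15, 16, 17, 19}; there are 15 of them.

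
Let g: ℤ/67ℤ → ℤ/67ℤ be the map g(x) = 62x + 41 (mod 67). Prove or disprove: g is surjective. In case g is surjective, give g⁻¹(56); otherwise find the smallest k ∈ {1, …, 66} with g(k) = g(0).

By definition, g is surjective if every y in the codomain equals g(x) for some x in the domain.
Since gcd(62, 67) = 1, 62 is invertible modulo 67. Euclid's algorithm: 67 = 1·62 + 5, 62 = 12·5 + 2, 5 = 2·2 + 1; back-substituting gives 1 = 40·62 − 37·67, so 62⁻¹ ≡ 40 (mod 67).
Then y ↦ 40(y − 41) is a two-sided inverse to g, so every y ∈ ℤ/67ℤ has a preimage.
Therefore g is surjective.
Since g is surjective, we compute g⁻¹(56): solve 62x + 41 ≡ 56 (mod 67), i.e. 62x ≡ 15 (mod 67).
Multiplying by 62⁻¹ = 40 gives x ≡ 40·15 = 600 = 8·67 + 64 ≡ 64 (mod 67).
Check: g(64) = 62·64 + 41 = 4009 = 59·67 + 56 ≡ 56 (mod 67).

64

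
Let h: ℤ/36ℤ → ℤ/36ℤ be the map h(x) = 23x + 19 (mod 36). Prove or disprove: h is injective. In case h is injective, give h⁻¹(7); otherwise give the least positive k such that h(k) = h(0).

Recall that h is injective when h(x_1) = h(x_2) forces x_1 = x_2.
If h(x_1) = h(x_2), then 23x_1 ≡ 23x_2 (mod 36). Because gcd(23, 36) = 1, we may cancel 23 to get x_1 ≡ x_2 (mod 36).
Hence h is injective.
We now compute 23⁻¹ mod 36 explicitly. Euclid's algorithm: 36 = 1·23 + 13, 23 = 1·13 + 10, 13 = 1·10 + 3, 10 = 3·3 + 1; back-substituting gives 1 = 11·23 − 7·36, so 23⁻¹ ≡ 11 (mod 36).
Since h is injective, we find h⁻¹(7): we need 23x ≡ 7 − 19 ≡ 24 (mod 36). Using 23⁻¹ = 11: x ≡ 11·24 = 264 = 7·36 + 12, so x = 12.
Check: h(12) = 23·12 + 19 = 295 = 8·36 + 7 ≡ 7 (mod 36).

12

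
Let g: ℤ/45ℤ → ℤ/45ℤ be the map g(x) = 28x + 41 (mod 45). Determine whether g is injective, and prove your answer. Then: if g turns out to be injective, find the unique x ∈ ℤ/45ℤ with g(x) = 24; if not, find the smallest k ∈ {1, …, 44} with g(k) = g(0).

1

If g(s) = g(t), then 28s ≡ 28t (mod 45). Because gcd(28, 45) = 1, we may cancel 28 to get s ≡ t (mod 45).
Therefore g is injective.
We now compute 28⁻¹ mod 45 explicitly. Euclid's algorithm: 45 = 1·28 + 17, 28 = 1·17 + 11, 17 = 1·11 + 6, 11 = 1·6 + 5, 6 = 1·5 + 1; back-substituting gives 1 = 37·28 − 23·45, so 28⁻¹ ≡ 37 (mod 45).
Since g is injective, we compute g⁻¹(24): solve 28x + 41 ≡ 24 (mod 45), i.e. 28x ≡ 28 (mod 45).
Multiplying by 28⁻¹ = 37 gives x ≡ 37·28 = 1036 = 23·45 + 1 ≡ 1 (mod 45).
Check: g(1) = 28·1 + 41 = 69 = 1·45 + 24 ≡ 24 (mod 45).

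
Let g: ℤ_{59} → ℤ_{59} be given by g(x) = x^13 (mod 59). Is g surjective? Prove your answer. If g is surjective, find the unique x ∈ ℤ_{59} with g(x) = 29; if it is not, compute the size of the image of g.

28

Since 59 is prime, the nonzero elements of ℤ_{59} form a cyclic group of order 58.
As gcd(13, 58) = 1, raising to the 13th power is a bijection on this group: if s^13 ≡ t^13 then (st^{−1})^13 = 1, and the only element of order dividing gcd(13, 58) = 1 is 1, so s = t.
With g(0) = 0 this makes g injective on all of ℤ_{59}, hence bijective (finite equal-size domain and codomain). In particular g is surjective.
Since g is surjective, we find the preimage of 29. The inverse of x ↦ x^13 on (ℤ_{59})^× is x ↦ x^9, because 13·9 = 117 = 2·58 + 1 ≡ 1 (mod 58) and x^{58} = 1 for x ≠ 0 (Fermat). So g⁻¹(29) = 29^9 mod 59.
Repeated squaring mod 59: 29^1 ≡ 29, 29^2 ≡ 29² = 841 ≡ 15, 29^4 ≡ 15² = 225 ≡ 48, 29^8 ≡ 48² = 2304 ≡ 3. Since 9 = 8 + 1, 29^9 ≡ 3·29: 3·29 = 87 ≡ 28. So 29^9 ≡ 28 (mod 59).
Hence g⁻¹(29) = 28.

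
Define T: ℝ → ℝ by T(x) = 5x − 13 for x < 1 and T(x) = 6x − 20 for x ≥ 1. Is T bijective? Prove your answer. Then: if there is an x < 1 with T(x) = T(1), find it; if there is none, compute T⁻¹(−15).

-1/5

Both pieces are strictly increasing (slopes 5 and 6), so each is injective on its own interval.
The left piece maps (−∞, 1) onto (−∞, −8); the right piece maps [1, ∞) onto [−14, ∞).
These images overlap. In particular T(1) = −14 (right piece), and solving 5x − 13 = −14 on the left piece gives x = −1/5 < 1.
So T(−1/5) = T(1) with −1/5 ≠ 1, and T is not injective, hence not bijective. This x = −1/5 is the requested value below 1.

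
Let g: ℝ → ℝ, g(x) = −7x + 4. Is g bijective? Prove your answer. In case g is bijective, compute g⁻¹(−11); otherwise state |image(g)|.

15/7

Recall: injectivity means: for all x_1, x_2 in the domain, g(x_1) = g(x_2) implies x_1 = x_2.
Suppose g(x_1) = g(x_2). Then −7x_1 + 4 = −7x_2 + 4, thus −7x_1 = −7x_2, therefore x_1 = x_2.
For any y ∈ ℝ, x = (y − 4)/(−7) satisfies g(x) = y.
Thus g is bijective.
Since g is bijective, we compute g⁻¹(−11) = (−11 − 4)/(−7) = 15/7.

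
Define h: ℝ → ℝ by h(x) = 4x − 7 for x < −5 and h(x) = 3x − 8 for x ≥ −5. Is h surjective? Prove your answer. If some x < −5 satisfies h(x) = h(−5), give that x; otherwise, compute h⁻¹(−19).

-11/3

Both pieces are strictly increasing (slopes 4 and 3), so each is injective on its own interval.
The left piece maps (−∞, −5) onto (−∞, −27); the right piece maps [−5, ∞) onto [−23, ∞).
The union (−∞, −27) ∪ [−23, ∞) omits the interval between −27 and −23; in particular −27 has no preimage. So h is not surjective.
Because the two images are disjoint, no x < −5 has h(x) = h(−5), so we compute h⁻¹(−19): −19 lies in [−23, ∞), so solve 3x − 8 = −19: x = (−19 + 8)/3 = −11/3.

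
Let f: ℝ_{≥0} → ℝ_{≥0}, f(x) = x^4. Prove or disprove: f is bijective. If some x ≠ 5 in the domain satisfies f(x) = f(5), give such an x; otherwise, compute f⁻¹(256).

4

On ℝ_{≥0}, x ↦ x^4 is strictly increasing (injective) and for any y ∈ ℝ_{≥0} the 4th root y^{1/4} lies in ℝ_{≥0} (surjective). So f is bijective.
Since x ↦ x^4 is strictly increasing on ℝ_{≥0}, it is injective there, so no x ≠ 5 in the domain has f(x) = f(5). We therefore compute f⁻¹(256) = 256^{1/4} = 4 (indeed 4^4 = 256).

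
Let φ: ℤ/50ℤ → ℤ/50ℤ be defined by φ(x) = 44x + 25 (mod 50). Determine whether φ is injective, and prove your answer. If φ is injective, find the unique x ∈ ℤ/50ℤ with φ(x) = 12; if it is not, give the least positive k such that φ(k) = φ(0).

25

By definition, φ is injective when φ(u) = φ(v) forces u = v.
We have gcd(44, 50) = 2 > 1. Taking u = 0 and v = 25: φ(0) = 25 and φ(25) = 44·25 + 25 = 1125 ≡ 25 (mod 50).
So φ(0) = φ(25) while 0 ≠ 25, hence φ is not injective.
Since φ is not injective, we find the least positive k with φ(k) = φ(0): this means 44k ≡ 0 (mod 50), i.e. 50 ∣ 44k. Since gcd(44, 50) = 2, dividing through by 2 this holds exactly when 25 ∣ 22k, and as gcd(22, 25) = 1, exactly when 25 ∣ k.
The smallest positive such k is 25.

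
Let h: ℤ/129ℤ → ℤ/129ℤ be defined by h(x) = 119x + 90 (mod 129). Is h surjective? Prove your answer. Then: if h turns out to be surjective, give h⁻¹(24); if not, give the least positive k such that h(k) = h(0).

Since gcd(119, 129) = 1, 119 is invertible modulo 129. Euclid's algorithm: 129 = 1·119 + 10, 119 = 11·10 + 9, 10 = 1·9 + 1; back-substituting gives 1 = 116·119 − 107·129, so 119⁻¹ ≡ 116 (mod 129).
For any y ∈ ℤ/129ℤ, x = 116(y − 90) mod 129 satisfies h(x) = 119·116(y − 90) + 90 ≡ y (since 119·116 ≡ 1 mod 129). So every y has a preimage.
Therefore h is surjective.
Since h is surjective, we compute h⁻¹(24): solve 119x + 90 ≡ 24 (mod 129), i.e. 119x ≡ 63 (mod 129).
Multiplying by 119⁻¹ = 116 gives x ≡ 116·63 = 7308 = 56·129 + 84 ≡ 84 (mod 129).
Check: h(84) = 119·84 + 90 = 10086 = 78·129 + 24 ≡ 24 (mod 129).

84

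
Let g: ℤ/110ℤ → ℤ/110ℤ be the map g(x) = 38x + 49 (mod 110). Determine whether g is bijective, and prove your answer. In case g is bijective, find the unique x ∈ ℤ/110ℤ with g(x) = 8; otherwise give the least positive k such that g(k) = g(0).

55

We have gcd(38, 110) = 2 > 1. Taking s = 0 and t = 55: g(0) = 49 and g(55) = 38·55 + 49 = 2139 ≡ 49 (mod 110).
So g(0) = g(55) while 0 ≠ 55, therefore g is not injective, hence not bijective.
Since g is not bijective, we find the least positive k with g(k) = g(0): this means 38k ≡ 0 (mod 110), i.e. 110 ∣ 38k. Since gcd(38, 110) = 2, dividing through by 2 this holds exactly when 55 ∣ 19k, and as gcd(19, 55) = 1, exactly when 55 ∣ k.
The smallest positive such k is 55.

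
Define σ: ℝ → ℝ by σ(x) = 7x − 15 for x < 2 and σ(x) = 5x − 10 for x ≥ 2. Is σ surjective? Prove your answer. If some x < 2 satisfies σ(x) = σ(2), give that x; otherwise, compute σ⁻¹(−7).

Both pieces are strictly increasing (slopes 7 and 5), so each is injective on its own interval.
The left piece maps (−∞, 2) onto (−∞, −1); the right piece maps [2, ∞) onto [0, ∞).
The union (−∞, −1) ∪ [0, ∞) omits the interval between −1 and 0; in particular −1 has no preimage. So σ is not surjective.
Because the two images are disjoint, no x < 2 has σ(x) = σ(2), so we compute σ⁻¹(−7): −7 lies in (−∞, −1), so solve 7x − 15 = −7: x = (−7 + 15)/7 = 8/7.

8/7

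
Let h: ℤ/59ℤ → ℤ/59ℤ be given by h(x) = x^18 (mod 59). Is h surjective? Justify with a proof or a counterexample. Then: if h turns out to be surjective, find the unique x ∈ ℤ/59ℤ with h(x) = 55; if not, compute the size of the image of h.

h(29): Repeated squaring mod 59: 29^1 ≡ 29, 29^2 ≡ 29² = 841 ≡ 15, 29^4 ≡ 15² = 225 ≡ 48, 29^8 ≡ 48² = 2304 ≡ 3, 29^16 ≡ 3² = 9. Since 18 = 16 + 2, 29^18 ≡ 9·15: 9·15 = 135 ≡ 17. So 29^18 ≡ 17 (mod 59).
h(30): Repeated squaring mod 59: 30^1 ≡ 30, 30^2 ≡ 30² = 900 ≡ 15, 30^4 ≡ 15² = 225 ≡ 48, 30^8 ≡ 48² = 2304 ≡ 3, 30^16 ≡ 3² = 9. Since 18 = 16 + 2, 30^18 ≡ 9·15: 9·15 = 135 ≡ 17. So 30^18 ≡ 17 (mod 59).
So h(29) = h(30) = 17 while 29 ≠ 30, hence h is not injective.
A non-injective map from the 59-element set ℤ/59ℤ to itself takes at most 58 distinct values, so it cannot be surjective. So h is not surjective.
Since h is not surjective, we determine |image(h)|. Computing x^18 mod 59 for each x (by repeated squaring, reducing mod 59 at every step), the values h(0), h(1), …, h(58) are: 0, 1, 7, 57, 49, 3, 45, 27, 48, 4, 21, 36, 20, 15, 12, 53, 41, 35, 28, 26, 29, 5, 16, 19, 22, 9, 46, 51, 25, 17, 17, 25, 51, 46, 9, 22, 19, 16, 5, 29, 26, 28, 35, 41, 53, 12, 15, 20, 36, 21, 4, 48, 27, 45, 3, 49, 57, 7, 1.
The distinct values are {0, 1, 3, 4, 5, 7, 9, 12, 15, 16, 17, 19, 20, 21, 22, 25, 26, 27, 28, 29, 35, 36, 41, 45, 46, 48, 49, 51, 53, 57}; there are 30 of them.

30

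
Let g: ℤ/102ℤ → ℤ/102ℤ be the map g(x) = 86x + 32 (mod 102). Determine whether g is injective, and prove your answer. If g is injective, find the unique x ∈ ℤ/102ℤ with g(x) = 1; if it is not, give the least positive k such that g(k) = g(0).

By definition, injectivity means: for all u, v in the domain, g(u) = g(v) implies u = v.
We have gcd(86, 102) = 2 > 1. Taking u = 0 and v = 51: g(0) = 32 and g(51) = 86·51 + 32 = 4418 ≡ 32 (mod 102).
So g(0) = g(51) while 0 ≠ 51, hence g is not injective.
Since g is not injective, we find the least positive k with g(k) = g(0): this means 86k ≡ 0 (mod 102), i.e. 102 ∣ 86k. Since gcd(86, 102) = 2, dividing through by 2 this holds exactly when 51 ∣ 43k, and as gcd(43, 51) = 1, exactly when 51 ∣ k.
The smallest positive such k is 51.

51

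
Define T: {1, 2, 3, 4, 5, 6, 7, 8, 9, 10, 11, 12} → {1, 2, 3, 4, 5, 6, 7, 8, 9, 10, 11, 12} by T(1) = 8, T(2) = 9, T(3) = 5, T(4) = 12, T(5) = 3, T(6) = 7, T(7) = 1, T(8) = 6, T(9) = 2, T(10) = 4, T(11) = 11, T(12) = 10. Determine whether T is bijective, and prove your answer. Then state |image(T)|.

The values 8, 9, 5, 12, 3, 7, 1, 6, 2, 4, 11, 10 are a permutation of {1, 2, 3, 4, 5, 6, 7, 8, 9, 10, 11, 12}: each element appears exactly once.
So T is injective and surjective, hence bijective.
The image of T is {1, 2, 3, 4, 5, 6, 7, 8, 9, 10, 11, 12}, which has 12 elements.

12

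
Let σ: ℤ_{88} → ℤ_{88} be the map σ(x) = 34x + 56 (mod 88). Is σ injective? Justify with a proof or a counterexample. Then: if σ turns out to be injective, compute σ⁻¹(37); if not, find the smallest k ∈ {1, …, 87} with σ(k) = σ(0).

Recall that σ is injective if σ(s) = σ(t) implies s = t.
We have gcd(34, 88) = 2 > 1. Taking s = 0 and t = 44: σ(0) = 56 and σ(44) = 34·44 + 56 = 1552 ≡ 56 (mod 88).
So σ(0) = σ(44) while 0 ≠ 44, so σ is not injective.
Since σ is not injective, we find the least positive k with σ(k) = σ(0): this means 34k ≡ 0 (mod 88), i.e. 88 ∣ 34k. Since gcd(34, 88) = 2, dividing through by 2 this holds exactly when 44 ∣ 17k, and as gcd(17, 44) = 1, exactly when 44 ∣ k.
The smallest positive such k is 44.

44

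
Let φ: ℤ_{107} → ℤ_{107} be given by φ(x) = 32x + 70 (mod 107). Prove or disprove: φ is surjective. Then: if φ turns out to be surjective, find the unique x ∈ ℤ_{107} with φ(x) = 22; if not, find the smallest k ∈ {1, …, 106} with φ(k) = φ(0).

By definition, φ is surjective if every y in the codomain equals φ(x) for some x in the domain.
Since gcd(32, 107) = 1, 32 is invertible modulo 107. Euclid's algorithm: 107 = 3·32 + 11, 32 = 2·11 + 10, 11 = 1·10 + 1; back-substituting gives 1 = 97·32 − 29·107, so 32⁻¹ ≡ 97 (mod 107).
For any y ∈ ℤ_{107}, x = 97(y − 70) mod 107 satisfies φ(x) = 32·97(y − 70) + 70 ≡ y (since 32·97 ≡ 1 mod 107). So every y has a preimage.
Thus φ is surjective.
Since φ is surjective, we compute φ⁻¹(22): solve 32x + 70 ≡ 22 (mod 107), i.e. 32x ≡ 59 (mod 107).
Multiplying by 32⁻¹ = 97 gives x ≡ 97·59 = 5723 = 53·107 + 52 ≡ 52 (mod 107).
Check: φ(52) = 32·52 + 70 = 1734 = 16·107 + 22 ≡ 22 (mod 107).

52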